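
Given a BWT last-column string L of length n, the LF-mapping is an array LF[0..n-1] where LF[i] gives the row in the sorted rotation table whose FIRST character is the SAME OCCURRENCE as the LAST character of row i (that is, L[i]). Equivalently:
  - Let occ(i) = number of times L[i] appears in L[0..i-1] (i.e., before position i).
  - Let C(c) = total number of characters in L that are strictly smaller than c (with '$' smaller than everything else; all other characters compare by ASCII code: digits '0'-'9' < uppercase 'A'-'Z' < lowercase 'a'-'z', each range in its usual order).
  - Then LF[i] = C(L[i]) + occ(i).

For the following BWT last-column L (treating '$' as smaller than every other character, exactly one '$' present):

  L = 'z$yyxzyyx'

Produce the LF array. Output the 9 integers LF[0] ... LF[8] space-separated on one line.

Char counts: '$':1, 'x':2, 'y':4, 'z':2
C (first-col start): C('$')=0, C('x')=1, C('y')=3, C('z')=7
L[0]='z': occ=0, LF[0]=C('z')+0=7+0=7
L[1]='$': occ=0, LF[1]=C('$')+0=0+0=0
L[2]='y': occ=0, LF[2]=C('y')+0=3+0=3
L[3]='y': occ=1, LF[3]=C('y')+1=3+1=4
L[4]='x': occ=0, LF[4]=C('x')+0=1+0=1
L[5]='z': occ=1, LF[5]=C('z')+1=7+1=8
L[6]='y': occ=2, LF[6]=C('y')+2=3+2=5
L[7]='y': occ=3, LF[7]=C('y')+3=3+3=6
L[8]='x': occ=1, LF[8]=C('x')+1=1+1=2

Answer: 7 0 3 4 1 8 5 6 2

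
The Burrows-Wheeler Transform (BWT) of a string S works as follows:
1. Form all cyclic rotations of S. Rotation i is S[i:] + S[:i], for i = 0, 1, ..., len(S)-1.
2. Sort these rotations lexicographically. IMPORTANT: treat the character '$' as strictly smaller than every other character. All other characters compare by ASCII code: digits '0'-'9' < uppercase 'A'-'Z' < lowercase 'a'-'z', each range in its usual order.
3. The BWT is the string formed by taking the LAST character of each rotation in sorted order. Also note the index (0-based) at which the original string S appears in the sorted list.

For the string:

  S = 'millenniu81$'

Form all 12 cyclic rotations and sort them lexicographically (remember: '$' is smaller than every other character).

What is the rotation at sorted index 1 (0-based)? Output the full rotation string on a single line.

All 12 rotations (rotation i = S[i:]+S[:i]):
  rot[0] = millenniu81$
  rot[1] = illenniu81$m
  rot[2] = llenniu81$mi
  rot[3] = lenniu81$mil
  rot[4] = enniu81$mill
  rot[5] = nniu81$mille
  rot[6] = niu81$millen
  rot[7] = iu81$millenn
  rot[8] = u81$millenni
  rot[9] = 81$millenniu
  rot[10] = 1$millenniu8
  rot[11] = $millenniu81
Sorted (with $ < everything):
  sorted[0] = $millenniu81
  sorted[1] = 1$millenniu8
  sorted[2] = 81$millenniu
  sorted[3] = enniu81$mill
  sorted[4] = illenniu81$m
  sorted[5] = iu81$millenn
  sorted[6] = lenniu81$mil
  sorted[7] = llenniu81$mi
  sorted[8] = millenniu81$
  sorted[9] = niu81$millen
  sorted[10] = nniu81$mille
  sorted[11] = u81$millenni
sorted[1] = 1$millenniu8

Answer: 1$millenniu8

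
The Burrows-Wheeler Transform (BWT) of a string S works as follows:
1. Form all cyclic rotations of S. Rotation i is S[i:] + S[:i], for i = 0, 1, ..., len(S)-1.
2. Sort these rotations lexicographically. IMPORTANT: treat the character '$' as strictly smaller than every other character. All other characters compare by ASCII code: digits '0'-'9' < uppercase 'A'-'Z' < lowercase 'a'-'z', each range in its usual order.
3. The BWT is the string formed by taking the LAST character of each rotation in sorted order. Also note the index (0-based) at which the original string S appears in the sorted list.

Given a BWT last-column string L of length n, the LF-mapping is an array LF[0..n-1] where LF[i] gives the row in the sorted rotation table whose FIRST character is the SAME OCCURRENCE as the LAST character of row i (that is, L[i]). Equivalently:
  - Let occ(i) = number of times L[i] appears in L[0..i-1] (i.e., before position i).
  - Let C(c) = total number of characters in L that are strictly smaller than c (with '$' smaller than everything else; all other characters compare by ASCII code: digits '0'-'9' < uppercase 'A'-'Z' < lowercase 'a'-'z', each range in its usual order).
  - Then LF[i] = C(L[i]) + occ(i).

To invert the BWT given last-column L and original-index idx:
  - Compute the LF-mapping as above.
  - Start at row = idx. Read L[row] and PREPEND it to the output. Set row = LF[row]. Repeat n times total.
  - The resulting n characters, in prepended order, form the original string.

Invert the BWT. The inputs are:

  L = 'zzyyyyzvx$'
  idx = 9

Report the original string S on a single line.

Answer: zyyyyxzvz$

Derivation:
LF mapping: 7 8 3 4 5 6 9 1 2 0
Walk LF starting at row 9, prepending L[row]:
  step 1: row=9, L[9]='$', prepend. Next row=LF[9]=0
  step 2: row=0, L[0]='z', prepend. Next row=LF[0]=7
  step 3: row=7, L[7]='v', prepend. Next row=LF[7]=1
  step 4: row=1, L[1]='z', prepend. Next row=LF[1]=8
  step 5: row=8, L[8]='x', prepend. Next row=LF[8]=2
  step 6: row=2, L[2]='y', prepend. Next row=LF[2]=3
  step 7: row=3, L[3]='y', prepend. Next row=LF[3]=4
  step 8: row=4, L[4]='y', prepend. Next row=LF[4]=5
  step 9: row=5, L[5]='y', prepend. Next row=LF[5]=6
  step 10: row=6, L[6]='z', prepend. Next row=LF[6]=9
Reversed output: zyyyyxzvz$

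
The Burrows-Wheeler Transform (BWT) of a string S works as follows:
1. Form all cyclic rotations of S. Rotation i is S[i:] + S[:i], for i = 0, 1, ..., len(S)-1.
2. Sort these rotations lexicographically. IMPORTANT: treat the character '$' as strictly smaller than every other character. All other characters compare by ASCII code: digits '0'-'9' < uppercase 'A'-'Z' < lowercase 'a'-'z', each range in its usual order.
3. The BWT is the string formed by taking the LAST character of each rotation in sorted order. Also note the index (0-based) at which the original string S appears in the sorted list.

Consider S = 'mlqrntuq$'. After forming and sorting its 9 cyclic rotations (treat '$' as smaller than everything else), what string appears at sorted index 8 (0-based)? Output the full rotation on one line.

All 9 rotations (rotation i = S[i:]+S[:i]):
  rot[0] = mlqrntuq$
  rot[1] = lqrntuq$m
  rot[2] = qrntuq$ml
  rot[3] = rntuq$mlq
  rot[4] = ntuq$mlqr
  rot[5] = tuq$mlqrn
  rot[6] = uq$mlqrnt
  rot[7] = q$mlqrntu
  rot[8] = $mlqrntuq
Sorted (with $ < everything):
  sorted[0] = $mlqrntuq
  sorted[1] = lqrntuq$m
  sorted[2] = mlqrntuq$
  sorted[3] = ntuq$mlqr
  sorted[4] = q$mlqrntu
  sorted[5] = qrntuq$ml
  sorted[6] = rntuq$mlq
  sorted[7] = tuq$mlqrn
  sorted[8] = uq$mlqrnt
sorted[8] = uq$mlqrnt

Answer: uq$mlqrnt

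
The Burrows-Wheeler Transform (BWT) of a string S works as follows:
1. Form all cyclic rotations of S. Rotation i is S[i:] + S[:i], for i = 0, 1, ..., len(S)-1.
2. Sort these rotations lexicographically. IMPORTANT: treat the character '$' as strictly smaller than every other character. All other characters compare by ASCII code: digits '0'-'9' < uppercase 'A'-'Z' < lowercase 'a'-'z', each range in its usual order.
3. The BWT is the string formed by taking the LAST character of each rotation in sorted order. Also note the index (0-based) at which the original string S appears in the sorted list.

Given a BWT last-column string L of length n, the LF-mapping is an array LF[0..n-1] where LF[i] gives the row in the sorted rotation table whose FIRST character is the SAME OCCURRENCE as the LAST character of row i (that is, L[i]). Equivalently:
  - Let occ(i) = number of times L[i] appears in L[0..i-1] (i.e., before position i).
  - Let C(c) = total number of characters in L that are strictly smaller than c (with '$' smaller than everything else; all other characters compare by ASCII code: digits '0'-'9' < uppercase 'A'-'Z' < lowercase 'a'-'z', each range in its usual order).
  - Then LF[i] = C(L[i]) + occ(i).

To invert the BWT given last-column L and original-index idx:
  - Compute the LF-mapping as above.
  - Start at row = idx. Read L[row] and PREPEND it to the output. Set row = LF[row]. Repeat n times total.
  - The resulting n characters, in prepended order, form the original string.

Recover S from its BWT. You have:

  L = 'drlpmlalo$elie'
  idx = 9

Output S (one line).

Answer: lollipemerald$

Derivation:
LF mapping: 2 13 6 12 10 7 1 8 11 0 3 9 5 4
Walk LF starting at row 9, prepending L[row]:
  step 1: row=9, L[9]='$', prepend. Next row=LF[9]=0
  step 2: row=0, L[0]='d', prepend. Next row=LF[0]=2
  step 3: row=2, L[2]='l', prepend. Next row=LF[2]=6
  step 4: row=6, L[6]='a', prepend. Next row=LF[6]=1
  step 5: row=1, L[1]='r', prepend. Next row=LF[1]=13
  step 6: row=13, L[13]='e', prepend. Next row=LF[13]=4
  step 7: row=4, L[4]='m', prepend. Next row=LF[4]=10
  step 8: row=10, L[10]='e', prepend. Next row=LF[10]=3
  step 9: row=3, L[3]='p', prepend. Next row=LF[3]=12
  step 10: row=12, L[12]='i', prepend. Next row=LF[12]=5
  step 11: row=5, L[5]='l', prepend. Next row=LF[5]=7
  step 12: row=7, L[7]='l', prepend. Next row=LF[7]=8
  step 13: row=8, L[8]='o', prepend. Next row=LF[8]=11
  step 14: row=11, L[11]='l', prepend. Next row=LF[11]=9
Reversed output: lollipemerald$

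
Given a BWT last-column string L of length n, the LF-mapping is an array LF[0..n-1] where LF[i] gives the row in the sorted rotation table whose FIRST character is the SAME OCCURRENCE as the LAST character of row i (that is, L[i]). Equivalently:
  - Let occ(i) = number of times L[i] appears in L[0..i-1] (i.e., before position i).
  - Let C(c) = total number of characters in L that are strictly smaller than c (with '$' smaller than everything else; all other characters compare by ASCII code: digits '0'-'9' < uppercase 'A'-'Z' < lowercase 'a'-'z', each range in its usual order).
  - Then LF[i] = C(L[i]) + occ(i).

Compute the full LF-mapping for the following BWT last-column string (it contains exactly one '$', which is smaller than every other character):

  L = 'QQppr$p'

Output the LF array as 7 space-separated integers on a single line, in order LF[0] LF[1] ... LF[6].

Answer: 1 2 3 4 6 0 5

Derivation:
Char counts: '$':1, 'Q':2, 'p':3, 'r':1
C (first-col start): C('$')=0, C('Q')=1, C('p')=3, C('r')=6
L[0]='Q': occ=0, LF[0]=C('Q')+0=1+0=1
L[1]='Q': occ=1, LF[1]=C('Q')+1=1+1=2
L[2]='p': occ=0, LF[2]=C('p')+0=3+0=3
L[3]='p': occ=1, LF[3]=C('p')+1=3+1=4
L[4]='r': occ=0, LF[4]=C('r')+0=6+0=6
L[5]='$': occ=0, LF[5]=C('$')+0=0+0=0
L[6]='p': occ=2, LF[6]=C('p')+2=3+2=5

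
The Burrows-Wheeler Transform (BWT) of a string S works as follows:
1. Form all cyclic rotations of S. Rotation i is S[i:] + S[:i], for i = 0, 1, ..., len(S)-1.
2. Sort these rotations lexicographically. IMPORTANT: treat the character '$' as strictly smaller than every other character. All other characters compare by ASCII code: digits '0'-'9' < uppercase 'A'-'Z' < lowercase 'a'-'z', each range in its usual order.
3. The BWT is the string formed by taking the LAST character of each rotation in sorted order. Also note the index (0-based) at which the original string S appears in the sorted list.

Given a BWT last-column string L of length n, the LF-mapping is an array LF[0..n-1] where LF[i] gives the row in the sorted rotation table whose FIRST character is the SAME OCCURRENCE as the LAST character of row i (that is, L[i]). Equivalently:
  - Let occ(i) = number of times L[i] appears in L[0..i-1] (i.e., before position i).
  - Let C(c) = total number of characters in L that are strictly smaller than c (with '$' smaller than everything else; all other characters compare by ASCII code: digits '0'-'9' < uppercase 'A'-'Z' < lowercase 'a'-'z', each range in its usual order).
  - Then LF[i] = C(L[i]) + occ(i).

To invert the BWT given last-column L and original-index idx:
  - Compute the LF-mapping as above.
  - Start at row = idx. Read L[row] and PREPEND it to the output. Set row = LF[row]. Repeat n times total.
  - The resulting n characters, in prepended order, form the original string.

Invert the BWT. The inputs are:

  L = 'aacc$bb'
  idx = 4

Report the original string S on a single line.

Answer: bcbcaa$

Derivation:
LF mapping: 1 2 5 6 0 3 4
Walk LF starting at row 4, prepending L[row]:
  step 1: row=4, L[4]='$', prepend. Next row=LF[4]=0
  step 2: row=0, L[0]='a', prepend. Next row=LF[0]=1
  step 3: row=1, L[1]='a', prepend. Next row=LF[1]=2
  step 4: row=2, L[2]='c', prepend. Next row=LF[2]=5
  step 5: row=5, L[5]='b', prepend. Next row=LF[5]=3
  step 6: row=3, L[3]='c', prepend. Next row=LF[3]=6
  step 7: row=6, L[6]='b', prepend. Next row=LF[6]=4
Reversed output: bcbcaa$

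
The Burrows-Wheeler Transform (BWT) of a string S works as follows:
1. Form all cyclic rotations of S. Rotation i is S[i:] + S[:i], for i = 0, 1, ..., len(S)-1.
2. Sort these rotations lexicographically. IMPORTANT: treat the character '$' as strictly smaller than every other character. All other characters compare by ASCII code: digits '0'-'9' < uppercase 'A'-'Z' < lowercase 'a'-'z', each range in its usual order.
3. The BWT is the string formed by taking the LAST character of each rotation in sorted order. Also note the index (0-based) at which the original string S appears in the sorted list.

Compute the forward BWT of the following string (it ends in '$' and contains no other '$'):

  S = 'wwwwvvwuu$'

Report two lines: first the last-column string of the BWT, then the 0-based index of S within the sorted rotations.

All 10 rotations (rotation i = S[i:]+S[:i]):
  rot[0] = wwwwvvwuu$
  rot[1] = wwwvvwuu$w
  rot[2] = wwvvwuu$ww
  rot[3] = wvvwuu$www
  rot[4] = vvwuu$wwww
  rot[5] = vwuu$wwwwv
  rot[6] = wuu$wwwwvv
  rot[7] = uu$wwwwvvw
  rot[8] = u$wwwwvvwu
  rot[9] = $wwwwvvwuu
Sorted (with $ < everything):
  sorted[0] = $wwwwvvwuu  (last char: 'u')
  sorted[1] = u$wwwwvvwu  (last char: 'u')
  sorted[2] = uu$wwwwvvw  (last char: 'w')
  sorted[3] = vvwuu$wwww  (last char: 'w')
  sorted[4] = vwuu$wwwwv  (last char: 'v')
  sorted[5] = wuu$wwwwvv  (last char: 'v')
  sorted[6] = wvvwuu$www  (last char: 'w')
  sorted[7] = wwvvwuu$ww  (last char: 'w')
  sorted[8] = wwwvvwuu$w  (last char: 'w')
  sorted[9] = wwwwvvwuu$  (last char: '$')
Last column: uuwwvvwww$
Original string S is at sorted index 9

Answer: uuwwvvwww$
9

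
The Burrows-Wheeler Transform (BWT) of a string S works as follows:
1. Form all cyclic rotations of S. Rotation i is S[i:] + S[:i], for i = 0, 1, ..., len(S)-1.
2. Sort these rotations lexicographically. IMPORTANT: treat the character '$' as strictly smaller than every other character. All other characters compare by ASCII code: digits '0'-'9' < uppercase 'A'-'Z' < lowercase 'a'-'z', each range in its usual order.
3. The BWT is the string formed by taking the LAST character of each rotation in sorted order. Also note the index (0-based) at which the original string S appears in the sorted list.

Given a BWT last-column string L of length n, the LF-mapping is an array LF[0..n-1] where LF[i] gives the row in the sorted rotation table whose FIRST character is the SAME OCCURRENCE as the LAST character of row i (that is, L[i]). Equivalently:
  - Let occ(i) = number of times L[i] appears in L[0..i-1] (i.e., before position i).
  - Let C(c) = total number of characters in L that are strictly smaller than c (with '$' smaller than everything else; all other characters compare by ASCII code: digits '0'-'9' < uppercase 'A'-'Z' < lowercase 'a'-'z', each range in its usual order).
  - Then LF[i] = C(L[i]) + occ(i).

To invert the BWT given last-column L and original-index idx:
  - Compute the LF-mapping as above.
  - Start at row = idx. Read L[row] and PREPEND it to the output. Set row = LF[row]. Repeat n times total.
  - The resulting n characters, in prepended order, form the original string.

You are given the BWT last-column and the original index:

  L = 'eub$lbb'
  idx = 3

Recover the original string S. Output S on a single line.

Answer: bubble$

Derivation:
LF mapping: 4 6 1 0 5 2 3
Walk LF starting at row 3, prepending L[row]:
  step 1: row=3, L[3]='$', prepend. Next row=LF[3]=0
  step 2: row=0, L[0]='e', prepend. Next row=LF[0]=4
  step 3: row=4, L[4]='l', prepend. Next row=LF[4]=5
  step 4: row=5, L[5]='b', prepend. Next row=LF[5]=2
  step 5: row=2, L[2]='b', prepend. Next row=LF[2]=1
  step 6: row=1, L[1]='u', prepend. Next row=LF[1]=6
  step 7: row=6, L[6]='b', prepend. Next row=LF[6]=3
Reversed output: bubble$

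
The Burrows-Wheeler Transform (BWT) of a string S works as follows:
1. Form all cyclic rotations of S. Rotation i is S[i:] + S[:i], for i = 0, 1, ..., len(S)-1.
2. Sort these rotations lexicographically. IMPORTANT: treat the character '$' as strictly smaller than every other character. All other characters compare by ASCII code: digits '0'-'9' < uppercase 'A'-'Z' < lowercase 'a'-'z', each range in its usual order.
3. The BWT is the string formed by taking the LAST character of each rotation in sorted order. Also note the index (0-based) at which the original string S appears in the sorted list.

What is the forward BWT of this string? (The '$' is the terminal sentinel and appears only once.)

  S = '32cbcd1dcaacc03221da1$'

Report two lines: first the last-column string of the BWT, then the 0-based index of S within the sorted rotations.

All 22 rotations (rotation i = S[i:]+S[:i]):
  rot[0] = 32cbcd1dcaacc03221da1$
  rot[1] = 2cbcd1dcaacc03221da1$3
  rot[2] = cbcd1dcaacc03221da1$32
  rot[3] = bcd1dcaacc03221da1$32c
  rot[4] = cd1dcaacc03221da1$32cb
  rot[5] = d1dcaacc03221da1$32cbc
  rot[6] = 1dcaacc03221da1$32cbcd
  rot[7] = dcaacc03221da1$32cbcd1
  rot[8] = caacc03221da1$32cbcd1d
  rot[9] = aacc03221da1$32cbcd1dc
  rot[10] = acc03221da1$32cbcd1dca
  rot[11] = cc03221da1$32cbcd1dcaa
  rot[12] = c03221da1$32cbcd1dcaac
  rot[13] = 03221da1$32cbcd1dcaacc
  rot[14] = 3221da1$32cbcd1dcaacc0
  rot[15] = 221da1$32cbcd1dcaacc03
  rot[16] = 21da1$32cbcd1dcaacc032
  rot[17] = 1da1$32cbcd1dcaacc0322
  rot[18] = da1$32cbcd1dcaacc03221
  rot[19] = a1$32cbcd1dcaacc03221d
  rot[20] = 1$32cbcd1dcaacc03221da
  rot[21] = $32cbcd1dcaacc03221da1
Sorted (with $ < everything):
  sorted[0] = $32cbcd1dcaacc03221da1  (last char: '1')
  sorted[1] = 03221da1$32cbcd1dcaacc  (last char: 'c')
  sorted[2] = 1$32cbcd1dcaacc03221da  (last char: 'a')
  sorted[3] = 1da1$32cbcd1dcaacc0322  (last char: '2')
  sorted[4] = 1dcaacc03221da1$32cbcd  (last char: 'd')
  sorted[5] = 21da1$32cbcd1dcaacc032  (last char: '2')
  sorted[6] = 221da1$32cbcd1dcaacc03  (last char: '3')
  sorted[7] = 2cbcd1dcaacc03221da1$3  (last char: '3')
  sorted[8] = 3221da1$32cbcd1dcaacc0  (last char: '0')
  sorted[9] = 32cbcd1dcaacc03221da1$  (last char: '$')
  sorted[10] = a1$32cbcd1dcaacc03221d  (last char: 'd')
  sorted[11] = aacc03221da1$32cbcd1dc  (last char: 'c')
  sorted[12] = acc03221da1$32cbcd1dca  (last char: 'a')
  sorted[13] = bcd1dcaacc03221da1$32c  (last char: 'c')
  sorted[14] = c03221da1$32cbcd1dcaac  (last char: 'c')
  sorted[15] = caacc03221da1$32cbcd1d  (last char: 'd')
  sorted[16] = cbcd1dcaacc03221da1$32  (last char: '2')
  sorted[17] = cc03221da1$32cbcd1dcaa  (last char: 'a')
  sorted[18] = cd1dcaacc03221da1$32cb  (last char: 'b')
  sorted[19] = d1dcaacc03221da1$32cbc  (last char: 'c')
  sorted[20] = da1$32cbcd1dcaacc03221  (last char: '1')
  sorted[21] = dcaacc03221da1$32cbcd1  (last char: '1')
Last column: 1ca2d2330$dcaccd2abc11
Original string S is at sorted index 9

Answer: 1ca2d2330$dcaccd2abc11
9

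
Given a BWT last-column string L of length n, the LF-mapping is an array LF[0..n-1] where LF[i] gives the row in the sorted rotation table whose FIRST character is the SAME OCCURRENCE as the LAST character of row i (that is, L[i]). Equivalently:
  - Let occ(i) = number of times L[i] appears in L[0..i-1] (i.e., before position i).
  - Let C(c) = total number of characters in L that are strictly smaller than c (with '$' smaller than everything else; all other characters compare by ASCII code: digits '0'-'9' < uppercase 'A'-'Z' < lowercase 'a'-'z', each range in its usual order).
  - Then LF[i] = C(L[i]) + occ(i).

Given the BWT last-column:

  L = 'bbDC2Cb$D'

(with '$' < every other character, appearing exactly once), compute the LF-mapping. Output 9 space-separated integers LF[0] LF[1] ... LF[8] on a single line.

Answer: 6 7 4 2 1 3 8 0 5

Derivation:
Char counts: '$':1, '2':1, 'C':2, 'D':2, 'b':3
C (first-col start): C('$')=0, C('2')=1, C('C')=2, C('D')=4, C('b')=6
L[0]='b': occ=0, LF[0]=C('b')+0=6+0=6
L[1]='b': occ=1, LF[1]=C('b')+1=6+1=7
L[2]='D': occ=0, LF[2]=C('D')+0=4+0=4
L[3]='C': occ=0, LF[3]=C('C')+0=2+0=2
L[4]='2': occ=0, LF[4]=C('2')+0=1+0=1
L[5]='C': occ=1, LF[5]=C('C')+1=2+1=3
L[6]='b': occ=2, LF[6]=C('b')+2=6+2=8
L[7]='$': occ=0, LF[7]=C('$')+0=0+0=0
L[8]='D': occ=1, LF[8]=C('D')+1=4+1=5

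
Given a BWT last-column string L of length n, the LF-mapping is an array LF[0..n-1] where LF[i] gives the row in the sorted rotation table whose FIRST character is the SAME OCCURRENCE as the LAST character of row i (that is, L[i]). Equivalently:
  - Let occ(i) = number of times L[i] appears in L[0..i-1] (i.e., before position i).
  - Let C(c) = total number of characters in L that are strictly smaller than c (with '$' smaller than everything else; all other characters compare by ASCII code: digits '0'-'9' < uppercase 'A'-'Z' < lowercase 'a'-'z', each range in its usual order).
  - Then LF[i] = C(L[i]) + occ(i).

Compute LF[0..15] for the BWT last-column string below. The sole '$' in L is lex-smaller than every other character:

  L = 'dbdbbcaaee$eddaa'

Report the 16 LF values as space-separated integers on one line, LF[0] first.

Char counts: '$':1, 'a':4, 'b':3, 'c':1, 'd':4, 'e':3
C (first-col start): C('$')=0, C('a')=1, C('b')=5, C('c')=8, C('d')=9, C('e')=13
L[0]='d': occ=0, LF[0]=C('d')+0=9+0=9
L[1]='b': occ=0, LF[1]=C('b')+0=5+0=5
L[2]='d': occ=1, LF[2]=C('d')+1=9+1=10
L[3]='b': occ=1, LF[3]=C('b')+1=5+1=6
L[4]='b': occ=2, LF[4]=C('b')+2=5+2=7
L[5]='c': occ=0, LF[5]=C('c')+0=8+0=8
L[6]='a': occ=0, LF[6]=C('a')+0=1+0=1
L[7]='a': occ=1, LF[7]=C('a')+1=1+1=2
L[8]='e': occ=0, LF[8]=C('e')+0=13+0=13
L[9]='e': occ=1, LF[9]=C('e')+1=13+1=14
L[10]='$': occ=0, LF[10]=C('$')+0=0+0=0
L[11]='e': occ=2, LF[11]=C('e')+2=13+2=15
L[12]='d': occ=2, LF[12]=C('d')+2=9+2=11
L[13]='d': occ=3, LF[13]=C('d')+3=9+3=12
L[14]='a': occ=2, LF[14]=C('a')+2=1+2=3
L[15]='a': occ=3, LF[15]=C('a')+3=1+3=4

Answer: 9 5 10 6 7 8 1 2 13 14 0 15 11 12 3 4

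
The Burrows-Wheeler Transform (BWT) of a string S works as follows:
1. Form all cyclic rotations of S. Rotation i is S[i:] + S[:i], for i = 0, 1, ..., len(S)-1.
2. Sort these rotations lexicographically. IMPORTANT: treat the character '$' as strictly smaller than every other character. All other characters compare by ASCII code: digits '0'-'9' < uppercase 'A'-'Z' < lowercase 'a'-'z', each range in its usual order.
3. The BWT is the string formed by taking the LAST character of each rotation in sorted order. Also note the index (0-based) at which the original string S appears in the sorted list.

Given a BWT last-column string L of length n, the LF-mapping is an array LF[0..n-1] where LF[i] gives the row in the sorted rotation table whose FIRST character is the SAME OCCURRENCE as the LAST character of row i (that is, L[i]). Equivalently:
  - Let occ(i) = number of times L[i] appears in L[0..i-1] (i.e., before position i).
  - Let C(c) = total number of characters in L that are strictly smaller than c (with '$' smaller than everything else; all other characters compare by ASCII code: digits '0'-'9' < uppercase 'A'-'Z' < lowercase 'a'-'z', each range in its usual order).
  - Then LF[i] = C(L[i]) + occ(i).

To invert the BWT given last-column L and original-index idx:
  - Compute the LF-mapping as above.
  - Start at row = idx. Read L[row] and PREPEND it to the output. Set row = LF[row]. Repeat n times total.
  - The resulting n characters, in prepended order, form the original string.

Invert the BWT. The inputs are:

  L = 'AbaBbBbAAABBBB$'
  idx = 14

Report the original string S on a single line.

Answer: bBBABaABBbABbA$

Derivation:
LF mapping: 1 12 11 5 13 6 14 2 3 4 7 8 9 10 0
Walk LF starting at row 14, prepending L[row]:
  step 1: row=14, L[14]='$', prepend. Next row=LF[14]=0
  step 2: row=0, L[0]='A', prepend. Next row=LF[0]=1
  step 3: row=1, L[1]='b', prepend. Next row=LF[1]=12
  step 4: row=12, L[12]='B', prepend. Next row=LF[12]=9
  step 5: row=9, L[9]='A', prepend. Next row=LF[9]=4
  step 6: row=4, L[4]='b', prepend. Next row=LF[4]=13
  step 7: row=13, L[13]='B', prepend. Next row=LF[13]=10
  step 8: row=10, L[10]='B', prepend. Next row=LF[10]=7
  step 9: row=7, L[7]='A', prepend. Next row=LF[7]=2
  step 10: row=2, L[2]='a', prepend. Next row=LF[2]=11
  step 11: row=11, L[11]='B', prepend. Next row=LF[11]=8
  step 12: row=8, L[8]='A', prepend. Next row=LF[8]=3
  step 13: row=3, L[3]='B', prepend. Next row=LF[3]=5
  step 14: row=5, L[5]='B', prepend. Next row=LF[5]=6
  step 15: row=6, L[6]='b', prepend. Next row=LF[6]=14
Reversed output: bBBABaABBbABbA$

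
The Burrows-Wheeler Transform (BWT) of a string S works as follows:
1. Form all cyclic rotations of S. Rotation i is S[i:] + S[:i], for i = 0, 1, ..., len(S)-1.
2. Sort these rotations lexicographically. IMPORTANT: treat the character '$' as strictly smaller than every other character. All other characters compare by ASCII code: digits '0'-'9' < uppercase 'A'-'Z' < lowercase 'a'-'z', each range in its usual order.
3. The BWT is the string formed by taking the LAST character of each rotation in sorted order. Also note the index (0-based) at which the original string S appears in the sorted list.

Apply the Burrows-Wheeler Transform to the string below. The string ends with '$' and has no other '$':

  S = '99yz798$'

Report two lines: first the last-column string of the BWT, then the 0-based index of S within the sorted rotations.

All 8 rotations (rotation i = S[i:]+S[:i]):
  rot[0] = 99yz798$
  rot[1] = 9yz798$9
  rot[2] = yz798$99
  rot[3] = z798$99y
  rot[4] = 798$99yz
  rot[5] = 98$99yz7
  rot[6] = 8$99yz79
  rot[7] = $99yz798
Sorted (with $ < everything):
  sorted[0] = $99yz798  (last char: '8')
  sorted[1] = 798$99yz  (last char: 'z')
  sorted[2] = 8$99yz79  (last char: '9')
  sorted[3] = 98$99yz7  (last char: '7')
  sorted[4] = 99yz798$  (last char: '$')
  sorted[5] = 9yz798$9  (last char: '9')
  sorted[6] = yz798$99  (last char: '9')
  sorted[7] = z798$99y  (last char: 'y')
Last column: 8z97$99y
Original string S is at sorted index 4

Answer: 8z97$99y
4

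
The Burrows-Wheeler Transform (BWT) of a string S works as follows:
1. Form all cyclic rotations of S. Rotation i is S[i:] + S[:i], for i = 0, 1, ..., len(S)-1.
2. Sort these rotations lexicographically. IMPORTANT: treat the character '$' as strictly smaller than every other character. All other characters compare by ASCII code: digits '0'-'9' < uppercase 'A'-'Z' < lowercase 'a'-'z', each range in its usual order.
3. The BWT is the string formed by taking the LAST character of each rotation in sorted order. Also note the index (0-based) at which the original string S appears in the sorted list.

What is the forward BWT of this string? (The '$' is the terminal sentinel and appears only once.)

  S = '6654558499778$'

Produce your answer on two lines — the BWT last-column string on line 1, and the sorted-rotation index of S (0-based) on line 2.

All 14 rotations (rotation i = S[i:]+S[:i]):
  rot[0] = 6654558499778$
  rot[1] = 654558499778$6
  rot[2] = 54558499778$66
  rot[3] = 4558499778$665
  rot[4] = 558499778$6654
  rot[5] = 58499778$66545
  rot[6] = 8499778$665455
  rot[7] = 499778$6654558
  rot[8] = 99778$66545584
  rot[9] = 9778$665455849
  rot[10] = 778$6654558499
  rot[11] = 78$66545584997
  rot[12] = 8$665455849977
  rot[13] = $6654558499778
Sorted (with $ < everything):
  sorted[0] = $6654558499778  (last char: '8')
  sorted[1] = 4558499778$665  (last char: '5')
  sorted[2] = 499778$6654558  (last char: '8')
  sorted[3] = 54558499778$66  (last char: '6')
  sorted[4] = 558499778$6654  (last char: '4')
  sorted[5] = 58499778$66545  (last char: '5')
  sorted[6] = 654558499778$6  (last char: '6')
  sorted[7] = 6654558499778$  (last char: '$')
  sorted[8] = 778$6654558499  (last char: '9')
  sorted[9] = 78$66545584997  (last char: '7')
  sorted[10] = 8$665455849977  (last char: '7')
  sorted[11] = 8499778$665455  (last char: '5')
  sorted[12] = 9778$665455849  (last char: '9')
  sorted[13] = 99778$66545584  (last char: '4')
Last column: 8586456$977594
Original string S is at sorted index 7

Answer: 8586456$977594
7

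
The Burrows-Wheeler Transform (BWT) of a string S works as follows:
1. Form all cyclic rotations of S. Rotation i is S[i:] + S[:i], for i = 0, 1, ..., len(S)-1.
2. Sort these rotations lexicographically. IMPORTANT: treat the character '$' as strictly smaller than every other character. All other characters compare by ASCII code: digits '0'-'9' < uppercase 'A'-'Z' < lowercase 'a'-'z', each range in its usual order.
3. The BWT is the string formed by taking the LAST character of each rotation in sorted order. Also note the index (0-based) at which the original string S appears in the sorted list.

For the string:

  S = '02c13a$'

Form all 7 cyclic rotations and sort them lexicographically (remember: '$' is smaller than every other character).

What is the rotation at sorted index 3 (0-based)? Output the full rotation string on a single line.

Answer: 2c13a$0

Derivation:
All 7 rotations (rotation i = S[i:]+S[:i]):
  rot[0] = 02c13a$
  rot[1] = 2c13a$0
  rot[2] = c13a$02
  rot[3] = 13a$02c
  rot[4] = 3a$02c1
  rot[5] = a$02c13
  rot[6] = $02c13a
Sorted (with $ < everything):
  sorted[0] = $02c13a
  sorted[1] = 02c13a$
  sorted[2] = 13a$02c
  sorted[3] = 2c13a$0
  sorted[4] = 3a$02c1
  sorted[5] = a$02c13
  sorted[6] = c13a$02
sorted[3] = 2c13a$0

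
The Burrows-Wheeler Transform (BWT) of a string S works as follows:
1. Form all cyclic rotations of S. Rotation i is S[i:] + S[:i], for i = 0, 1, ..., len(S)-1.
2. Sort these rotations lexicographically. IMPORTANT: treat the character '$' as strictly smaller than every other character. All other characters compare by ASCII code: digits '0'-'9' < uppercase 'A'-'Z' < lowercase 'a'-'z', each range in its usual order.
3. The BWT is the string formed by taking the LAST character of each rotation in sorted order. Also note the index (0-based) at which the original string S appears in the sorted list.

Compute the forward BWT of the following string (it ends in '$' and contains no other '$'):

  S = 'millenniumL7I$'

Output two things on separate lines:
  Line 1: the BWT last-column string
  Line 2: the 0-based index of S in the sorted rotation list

Answer: IL7mlmnliu$nei
10

Derivation:
All 14 rotations (rotation i = S[i:]+S[:i]):
  rot[0] = millenniumL7I$
  rot[1] = illenniumL7I$m
  rot[2] = llenniumL7I$mi
  rot[3] = lenniumL7I$mil
  rot[4] = enniumL7I$mill
  rot[5] = nniumL7I$mille
  rot[6] = niumL7I$millen
  rot[7] = iumL7I$millenn
  rot[8] = umL7I$millenni
  rot[9] = mL7I$millenniu
  rot[10] = L7I$millennium
  rot[11] = 7I$millenniumL
  rot[12] = I$millenniumL7
  rot[13] = $millenniumL7I
Sorted (with $ < everything):
  sorted[0] = $millenniumL7I  (last char: 'I')
  sorted[1] = 7I$millenniumL  (last char: 'L')
  sorted[2] = I$millenniumL7  (last char: '7')
  sorted[3] = L7I$millennium  (last char: 'm')
  sorted[4] = enniumL7I$mill  (last char: 'l')
  sorted[5] = illenniumL7I$m  (last char: 'm')
  sorted[6] = iumL7I$millenn  (last char: 'n')
  sorted[7] = lenniumL7I$mil  (last char: 'l')
  sorted[8] = llenniumL7I$mi  (last char: 'i')
  sorted[9] = mL7I$millenniu  (last char: 'u')
  sorted[10] = millenniumL7I$  (last char: '$')
  sorted[11] = niumL7I$millen  (last char: 'n')
  sorted[12] = nniumL7I$mille  (last char: 'e')
  sorted[13] = umL7I$millenni  (last char: 'i')
Last column: IL7mlmnliu$nei
Original string S is at sorted index 10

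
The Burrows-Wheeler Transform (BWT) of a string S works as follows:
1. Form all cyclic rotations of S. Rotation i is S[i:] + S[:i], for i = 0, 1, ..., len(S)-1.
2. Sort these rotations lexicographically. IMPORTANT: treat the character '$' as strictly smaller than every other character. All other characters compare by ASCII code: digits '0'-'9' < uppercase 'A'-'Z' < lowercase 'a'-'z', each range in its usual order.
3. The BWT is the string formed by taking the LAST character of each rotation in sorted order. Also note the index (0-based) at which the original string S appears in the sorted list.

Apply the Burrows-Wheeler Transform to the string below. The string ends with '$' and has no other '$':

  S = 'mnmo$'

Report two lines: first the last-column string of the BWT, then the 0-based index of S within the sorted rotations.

All 5 rotations (rotation i = S[i:]+S[:i]):
  rot[0] = mnmo$
  rot[1] = nmo$m
  rot[2] = mo$mn
  rot[3] = o$mnm
  rot[4] = $mnmo
Sorted (with $ < everything):
  sorted[0] = $mnmo  (last char: 'o')
  sorted[1] = mnmo$  (last char: '$')
  sorted[2] = mo$mn  (last char: 'n')
  sorted[3] = nmo$m  (last char: 'm')
  sorted[4] = o$mnm  (last char: 'm')
Last column: o$nmm
Original string S is at sorted index 1

Answer: o$nmm
1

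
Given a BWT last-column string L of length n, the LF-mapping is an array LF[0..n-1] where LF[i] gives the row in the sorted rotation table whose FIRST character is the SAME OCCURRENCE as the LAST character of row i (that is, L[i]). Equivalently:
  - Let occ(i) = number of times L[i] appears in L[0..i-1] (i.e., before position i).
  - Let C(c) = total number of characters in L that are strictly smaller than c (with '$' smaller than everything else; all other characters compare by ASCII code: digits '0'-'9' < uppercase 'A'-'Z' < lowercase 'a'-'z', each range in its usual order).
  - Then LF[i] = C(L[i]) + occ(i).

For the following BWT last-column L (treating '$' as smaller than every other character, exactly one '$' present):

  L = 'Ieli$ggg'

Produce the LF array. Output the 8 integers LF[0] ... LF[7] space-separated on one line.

Char counts: '$':1, 'I':1, 'e':1, 'g':3, 'i':1, 'l':1
C (first-col start): C('$')=0, C('I')=1, C('e')=2, C('g')=3, C('i')=6, C('l')=7
L[0]='I': occ=0, LF[0]=C('I')+0=1+0=1
L[1]='e': occ=0, LF[1]=C('e')+0=2+0=2
L[2]='l': occ=0, LF[2]=C('l')+0=7+0=7
L[3]='i': occ=0, LF[3]=C('i')+0=6+0=6
L[4]='$': occ=0, LF[4]=C('$')+0=0+0=0
L[5]='g': occ=0, LF[5]=C('g')+0=3+0=3
L[6]='g': occ=1, LF[6]=C('g')+1=3+1=4
L[7]='g': occ=2, LF[7]=C('g')+2=3+2=5

Answer: 1 2 7 6 0 3 4 5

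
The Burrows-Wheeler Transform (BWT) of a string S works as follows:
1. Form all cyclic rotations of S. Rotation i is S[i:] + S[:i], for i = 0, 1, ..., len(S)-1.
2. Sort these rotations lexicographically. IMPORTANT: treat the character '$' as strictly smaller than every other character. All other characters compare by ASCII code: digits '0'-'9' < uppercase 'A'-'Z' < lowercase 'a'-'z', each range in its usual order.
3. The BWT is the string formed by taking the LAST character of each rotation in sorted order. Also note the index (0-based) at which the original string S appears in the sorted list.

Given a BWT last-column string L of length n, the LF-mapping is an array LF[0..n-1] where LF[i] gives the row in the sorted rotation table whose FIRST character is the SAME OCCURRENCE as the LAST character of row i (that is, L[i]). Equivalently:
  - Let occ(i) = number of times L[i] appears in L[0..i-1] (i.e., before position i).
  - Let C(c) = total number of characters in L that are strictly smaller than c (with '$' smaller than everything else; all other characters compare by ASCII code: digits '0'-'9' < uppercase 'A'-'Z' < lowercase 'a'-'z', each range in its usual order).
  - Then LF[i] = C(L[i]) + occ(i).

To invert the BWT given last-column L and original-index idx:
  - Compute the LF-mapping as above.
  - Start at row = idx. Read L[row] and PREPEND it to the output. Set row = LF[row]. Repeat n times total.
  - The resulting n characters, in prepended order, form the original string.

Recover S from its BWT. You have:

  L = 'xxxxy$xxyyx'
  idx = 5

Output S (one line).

Answer: xxxyyyxxxx$

Derivation:
LF mapping: 1 2 3 4 8 0 5 6 9 10 7
Walk LF starting at row 5, prepending L[row]:
  step 1: row=5, L[5]='$', prepend. Next row=LF[5]=0
  step 2: row=0, L[0]='x', prepend. Next row=LF[0]=1
  step 3: row=1, L[1]='x', prepend. Next row=LF[1]=2
  step 4: row=2, L[2]='x', prepend. Next row=LF[2]=3
  step 5: row=3, L[3]='x', prepend. Next row=LF[3]=4
  step 6: row=4, L[4]='y', prepend. Next row=LF[4]=8
  step 7: row=8, L[8]='y', prepend. Next row=LF[8]=9
  step 8: row=9, L[9]='y', prepend. Next row=LF[9]=10
  step 9: row=10, L[10]='x', prepend. Next row=LF[10]=7
  step 10: row=7, L[7]='x', prepend. Next row=LF[7]=6
  step 11: row=6, L[6]='x', prepend. Next row=LF[6]=5
Reversed output: xxxyyyxxxx$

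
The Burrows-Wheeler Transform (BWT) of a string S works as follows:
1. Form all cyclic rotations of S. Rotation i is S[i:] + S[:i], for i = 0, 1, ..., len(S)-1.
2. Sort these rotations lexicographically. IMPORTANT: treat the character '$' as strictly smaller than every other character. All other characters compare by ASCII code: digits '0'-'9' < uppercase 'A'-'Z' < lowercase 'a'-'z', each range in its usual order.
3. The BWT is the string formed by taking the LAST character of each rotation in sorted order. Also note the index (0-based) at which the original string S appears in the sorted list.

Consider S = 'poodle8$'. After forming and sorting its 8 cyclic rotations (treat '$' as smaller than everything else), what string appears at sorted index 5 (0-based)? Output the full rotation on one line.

Answer: odle8$po

Derivation:
All 8 rotations (rotation i = S[i:]+S[:i]):
  rot[0] = poodle8$
  rot[1] = oodle8$p
  rot[2] = odle8$po
  rot[3] = dle8$poo
  rot[4] = le8$pood
  rot[5] = e8$poodl
  rot[6] = 8$poodle
  rot[7] = $poodle8
Sorted (with $ < everything):
  sorted[0] = $poodle8
  sorted[1] = 8$poodle
  sorted[2] = dle8$poo
  sorted[3] = e8$poodl
  sorted[4] = le8$pood
  sorted[5] = odle8$po
  sorted[6] = oodle8$p
  sorted[7] = poodle8$
sorted[5] = odle8$po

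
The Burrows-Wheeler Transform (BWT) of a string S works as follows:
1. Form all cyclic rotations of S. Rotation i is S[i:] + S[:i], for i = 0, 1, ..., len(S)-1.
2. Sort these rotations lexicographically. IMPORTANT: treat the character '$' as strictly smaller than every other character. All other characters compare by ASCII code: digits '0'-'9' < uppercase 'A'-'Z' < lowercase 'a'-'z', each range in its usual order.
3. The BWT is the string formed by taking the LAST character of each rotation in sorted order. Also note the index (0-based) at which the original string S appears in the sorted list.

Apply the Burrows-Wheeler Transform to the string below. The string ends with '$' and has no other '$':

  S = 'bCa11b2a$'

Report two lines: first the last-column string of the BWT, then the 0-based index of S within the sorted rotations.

Answer: aa1bb2C1$
8

Derivation:
All 9 rotations (rotation i = S[i:]+S[:i]):
  rot[0] = bCa11b2a$
  rot[1] = Ca11b2a$b
  rot[2] = a11b2a$bC
  rot[3] = 11b2a$bCa
  rot[4] = 1b2a$bCa1
  rot[5] = b2a$bCa11
  rot[6] = 2a$bCa11b
  rot[7] = a$bCa11b2
  rot[8] = $bCa11b2a
Sorted (with $ < everything):
  sorted[0] = $bCa11b2a  (last char: 'a')
  sorted[1] = 11b2a$bCa  (last char: 'a')
  sorted[2] = 1b2a$bCa1  (last char: '1')
  sorted[3] = 2a$bCa11b  (last char: 'b')
  sorted[4] = Ca11b2a$b  (last char: 'b')
  sorted[5] = a$bCa11b2  (last char: '2')
  sorted[6] = a11b2a$bC  (last char: 'C')
  sorted[7] = b2a$bCa11  (last char: '1')
  sorted[8] = bCa11b2a$  (last char: '$')
Last column: aa1bb2C1$
Original string S is at sorted index 8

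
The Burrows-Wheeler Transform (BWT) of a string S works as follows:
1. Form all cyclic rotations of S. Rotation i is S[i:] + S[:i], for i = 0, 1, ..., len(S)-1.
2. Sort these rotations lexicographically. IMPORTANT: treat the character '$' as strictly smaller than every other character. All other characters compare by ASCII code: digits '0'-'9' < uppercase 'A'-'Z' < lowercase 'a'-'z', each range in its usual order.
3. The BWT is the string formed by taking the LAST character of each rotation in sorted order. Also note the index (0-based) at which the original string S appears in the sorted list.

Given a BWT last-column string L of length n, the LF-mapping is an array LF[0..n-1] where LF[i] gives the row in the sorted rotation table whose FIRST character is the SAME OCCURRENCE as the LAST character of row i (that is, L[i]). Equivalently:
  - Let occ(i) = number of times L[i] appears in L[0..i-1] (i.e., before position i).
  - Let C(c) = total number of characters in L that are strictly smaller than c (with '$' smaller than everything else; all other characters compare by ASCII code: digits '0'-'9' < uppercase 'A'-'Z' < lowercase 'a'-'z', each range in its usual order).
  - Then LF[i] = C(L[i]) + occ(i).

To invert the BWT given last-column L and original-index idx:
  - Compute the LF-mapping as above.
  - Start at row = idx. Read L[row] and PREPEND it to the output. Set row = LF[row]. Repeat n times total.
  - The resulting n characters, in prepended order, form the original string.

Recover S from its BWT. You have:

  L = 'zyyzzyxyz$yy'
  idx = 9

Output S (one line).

Answer: zyyxyzyyyzz$

Derivation:
LF mapping: 8 2 3 9 10 4 1 5 11 0 6 7
Walk LF starting at row 9, prepending L[row]:
  step 1: row=9, L[9]='$', prepend. Next row=LF[9]=0
  step 2: row=0, L[0]='z', prepend. Next row=LF[0]=8
  step 3: row=8, L[8]='z', prepend. Next row=LF[8]=11
  step 4: row=11, L[11]='y', prepend. Next row=LF[11]=7
  step 5: row=7, L[7]='y', prepend. Next row=LF[7]=5
  step 6: row=5, L[5]='y', prepend. Next row=LF[5]=4
  step 7: row=4, L[4]='z', prepend. Next row=LF[4]=10
  step 8: row=10, L[10]='y', prepend. Next row=LF[10]=6
  step 9: row=6, L[6]='x', prepend. Next row=LF[6]=1
  step 10: row=1, L[1]='y', prepend. Next row=LF[1]=2
  step 11: row=2, L[2]='y', prepend. Next row=LF[2]=3
  step 12: row=3, L[3]='z', prepend. Next row=LF[3]=9
Reversed output: zyyxyzyyyzz$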